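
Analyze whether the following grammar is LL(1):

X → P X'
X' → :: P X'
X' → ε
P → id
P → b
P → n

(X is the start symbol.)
Yes, the grammar is LL(1).

A grammar is LL(1) if for each non-terminal N with multiple productions, the predict sets of those productions are pairwise disjoint, where PREDICT(N → α) = (FIRST(α) \ {ε}) ∪ (FOLLOW(N) if α ⇒* ε).

Relevant sets:
  FOLLOW(X') = { $ }

For X':
  PREDICT(X' → :: P X') = { '::' }
  PREDICT(X' → ε) = { $ }
For P:
  PREDICT(P → id) = { 'id' }
  PREDICT(P → b) = { 'b' }
  PREDICT(P → n) = { 'n' }
X has a single production, so nothing to check there.

All predict sets are disjoint. The grammar IS LL(1).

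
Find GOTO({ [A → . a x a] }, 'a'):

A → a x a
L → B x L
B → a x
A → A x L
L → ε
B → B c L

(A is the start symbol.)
{ [A → a . x a] }

GOTO(I, 'a') = CLOSURE({ [A → αX.β] : [A → α.Xβ] ∈ I, X = 'a' })

Items with dot before 'a', with the dot advanced:
  [A → . a x a] → [A → a . x a]
Closure adds nothing (no advanced item has the dot before a non-terminal).

GOTO = { [A → a . x a] }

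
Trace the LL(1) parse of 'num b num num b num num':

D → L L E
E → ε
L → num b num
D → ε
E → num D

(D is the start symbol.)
LL(1) parsing maintains a stack (initially the start symbol over $) and the input. At each step: if the stack top is a terminal, match it against the current input token; if it is a non-terminal N, replace it with the RHS of M[N, lookahead] (the unique production whose predict set contains the lookahead).

Stack is shown with the top on the left.

Stack            Input                      Action
--------------------------------------------------
D $              num b num num b num num $  output D → L L E
L L E $          num b num num b num num $  output L → num b num
num b num L E $  num b num num b num num $  match 'num'
b num L E $      b num num b num num $      match 'b'
num L E $        num num b num num $        match 'num'
L E $            num b num num $            output L → num b num
num b num E $    num b num num $            match 'num'
b num E $        b num num $                match 'b'
num E $          num num $                  match 'num'
E $              num $                      output E → num D
num D $          num $                      match 'num'
D $              $                          output D → ε
$                $                          accept

The string is accepted.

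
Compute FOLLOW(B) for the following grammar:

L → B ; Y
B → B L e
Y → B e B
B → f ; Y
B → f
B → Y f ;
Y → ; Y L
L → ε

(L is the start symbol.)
In L → B ; Y: B is followed by ';' Y, add FIRST(';' Y) \ {ε} = { ';' }
In B → B L e: B is followed by L e, add FIRST(L e) \ {ε} = { ';', 'e', 'f' }
In Y → B e B: B is followed by e B, add FIRST(e B) \ {ε} = { 'e' }
In Y → B e B: B is at the end, add FOLLOW(Y)

The FOLLOW sets referred to above (computed the same way, to a fixed point):
  FOLLOW(Y) = { $, ';', 'e', 'f' }

Taking the union: FOLLOW(B) = { $, ';', 'e', 'f' }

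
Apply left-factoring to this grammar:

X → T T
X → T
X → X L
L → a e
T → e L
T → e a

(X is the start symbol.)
Left-factoring transforms A → αβ₁ | αβ₂ into A → αA' and A' → β₁ | β₂
(α is the longest common prefix among the alternatives). Repeat until
no nonterminal has two alternatives with a common prefix.

Round 1: X has alternatives sharing prefix 'T'. Introduce X': X → T X'
  Add: X' → T
  Add: X' → ε

Round 2: T has alternatives sharing prefix 'e'. Introduce T': T → e T'
  Add: T' → L
  Add: T' → a

No remaining common prefixes — done.

Resulting grammar:
X → T X'
X' → T
X' → ε
X → X L
L → a e
T → e T'
T' → L
T' → a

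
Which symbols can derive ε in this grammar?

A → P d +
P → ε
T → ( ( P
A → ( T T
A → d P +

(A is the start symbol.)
{ 'P' }

A non-terminal is nullable if it can derive ε (the empty string): either it has an ε-production, or it has a production whose right-hand side consists entirely of nullable non-terminals.

ε-productions: P → ε
So P is immediately nullable.
No further non-terminal can be added: every production for the remaining non-terminals contains a terminal or a non-nullable non-terminal.
Nullable = { 'P' }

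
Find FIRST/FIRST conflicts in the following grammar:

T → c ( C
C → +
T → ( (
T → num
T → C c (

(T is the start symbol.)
FIRST sets of the non-terminals at (or reachable through a nullable prefix from) the front of some alternative:
  FIRST(C) = { '+' }

Productions for T:
  T → c ( C: FIRST = { 'c' }
  T → ( (: FIRST = { '(' }
  T → num: FIRST = { 'num' }
  T → C c (: FIRST = { '+' }
C has only one production, so no FIRST/FIRST conflict is possible there.

All alternatives of each non-terminal have pairwise disjoint FIRST sets.

Answer: No FIRST/FIRST conflicts.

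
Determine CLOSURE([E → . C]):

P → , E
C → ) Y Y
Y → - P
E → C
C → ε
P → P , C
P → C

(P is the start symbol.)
Start with: [E → . C]
  [E → . C] has the dot before C: add [C → . ) Y Y], [C → .]
No further items can be added.

CLOSURE = { [C → . ) Y Y], [C → .], [E → . C] }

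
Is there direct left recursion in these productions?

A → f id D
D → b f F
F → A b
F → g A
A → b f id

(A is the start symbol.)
A → f id D: starts with f
D → b f F: starts with b
F → A b: starts with A
F → g A: starts with g
A → b f id: starts with b

No direct left recursion found.

Answer: No direct left recursion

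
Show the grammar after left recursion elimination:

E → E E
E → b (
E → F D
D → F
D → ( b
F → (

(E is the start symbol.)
E → b ( E'
E → F D E'
E' → E E'
E' → ε
D → F
D → ( b
F → (

E is directly left-recursive. The standard transformation for
  A → A α₁ | ... | A α_m | β₁ | ... | β_n
is
  A  → β₁ A' | ... | β_n A'
  A' → α₁ A' | ... | α_m A' | ε

E → b ( becomes E → b ( E'
E → F D becomes E → F D E'
E → E E becomes E' → E E'
Add E' → ε

Productions for other non-terminals are unchanged:
  D → F
  D → ( b
  F → (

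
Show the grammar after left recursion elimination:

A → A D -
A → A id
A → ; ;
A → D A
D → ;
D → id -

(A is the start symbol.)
A is directly left-recursive. The standard transformation for
  A → A α₁ | ... | A α_m | β₁ | ... | β_n
is
  A  → β₁ A' | ... | β_n A'
  A' → α₁ A' | ... | α_m A' | ε

A → ; ; becomes A → ; ; A'
A → D A becomes A → D A A'
A → A D - becomes A' → D - A'
A → A id becomes A' → id A'
Add A' → ε

Productions for other non-terminals are unchanged:
  D → ;
  D → id -

Resulting grammar:
A → ; ; A'
A → D A A'
A' → D - A'
A' → id A'
A' → ε
D → ;
D → id -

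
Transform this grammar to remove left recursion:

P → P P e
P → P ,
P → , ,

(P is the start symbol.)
P is directly left-recursive. The standard transformation for
  A → A α₁ | ... | A α_m | β₁ | ... | β_n
is
  A  → β₁ A' | ... | β_n A'
  A' → α₁ A' | ... | α_m A' | ε

P → , , becomes P → , , P'
P → P P e becomes P' → P e P'
P → P , becomes P' → , P'
Add P' → ε

Resulting grammar:
P → , , P'
P' → P e P'
P' → , P'
P' → ε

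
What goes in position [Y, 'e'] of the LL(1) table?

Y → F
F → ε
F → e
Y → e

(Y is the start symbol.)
To find M[Y, 'e'], we find productions for Y where 'e' is in the predict set (PREDICT(N → α) = (FIRST(α) \ {ε}) ∪ (FOLLOW(N) if α ⇒* ε)).

Relevant sets:
  FIRST(F) = { 'e', ε }
  FOLLOW(Y) = { $ }

Y → F: PREDICT = { $, 'e' }
  'e' is in predict set, so this production goes in M[Y, 'e']
Y → e: PREDICT = { 'e' }
  'e' is in predict set, so this production goes in M[Y, 'e']

M[Y, 'e'] = Y → F, Y → e  (a multiply-defined cell — the grammar is not LL(1))

Answer: Y → F, Y → e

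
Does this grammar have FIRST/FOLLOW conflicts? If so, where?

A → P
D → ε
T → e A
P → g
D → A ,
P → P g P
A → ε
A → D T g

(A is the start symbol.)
A FIRST/FOLLOW conflict occurs when a non-terminal N has a nullable alternative N → β (β ⇒* ε) and another alternative N → α with FIRST(α) ∩ FOLLOW(N) ≠ ∅: on such a lookahead the parser cannot decide between expanding α and letting N vanish via β.

Nullable non-terminals: A, D.
FIRST sets used below: FIRST(P) = { 'g' }, FIRST(D) = { ',', 'e', 'g', ε }, FIRST(T) = { 'e' }, FIRST(A) = { ',', 'e', 'g', ε }

A: nullable alternative(s) A → ε; FOLLOW(A) = { $, ',', 'g' }
  A → P: FIRST \ {ε} = { 'g' } — overlaps FOLLOW(A) on { 'g' }: CONFLICT
  A → ε: FIRST \ {ε} = { } — this is the only nullable alternative, skip
  A → D T g: FIRST \ {ε} = { ',', 'e', 'g' } — overlaps FOLLOW(A) on { ',', 'g' }: CONFLICT

D: nullable alternative(s) D → ε; FOLLOW(D) = { 'e' }
  D → ε: FIRST \ {ε} = { } — this is the only nullable alternative, skip
  D → A ,: FIRST \ {ε} = { ',', 'e', 'g' } — overlaps FOLLOW(D) on { 'e' }: CONFLICT

P, T have no nullable alternative, so no FIRST/FOLLOW check is needed there.

So the grammar has 3 FIRST/FOLLOW conflicts (marked CONFLICT above).

Answer: Yes. A → P with FOLLOW(A) on { 'g' }; A → D T g with FOLLOW(A) on { ',', 'g' }; D → A ',' with FOLLOW(D) on { 'e' }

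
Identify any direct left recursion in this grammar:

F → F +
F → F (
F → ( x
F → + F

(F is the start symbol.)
Yes, F is left-recursive

Direct left recursion occurs when N → N α for some non-terminal N (the right-hand side begins with the left-hand side itself).

F → F +: LEFT RECURSIVE (starts with F)
F → F (: LEFT RECURSIVE (starts with F)
F → ( x: starts with '('
F → + F: starts with '+'

The grammar has direct left recursion on: F.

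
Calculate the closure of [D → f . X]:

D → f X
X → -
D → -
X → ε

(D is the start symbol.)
To compute CLOSURE, for each item [A → α.Bβ] where B is a non-terminal, add [B → .γ] for all productions B → γ; repeat for the newly added items until nothing changes.

Start with: [D → f . X]
  [D → f . X] has the dot before X: add [X → . -], [X → .]
No further items can be added.

CLOSURE = { [D → f . X], [X → . -], [X → .] }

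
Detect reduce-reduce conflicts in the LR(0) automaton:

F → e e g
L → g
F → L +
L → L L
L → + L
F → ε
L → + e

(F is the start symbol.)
Augment with F' → F and build the canonical LR(0) collection (I0 = CLOSURE({[F' → . F]}), then GOTO on every symbol after a dot until no new states appear). It has 12 states:
  I0: { [F → . L +], [F → . e e g], [F → .], [F' → . F], [L → . + L], [L → . + e], [L → . L L], [L → . g] }  — shift, reduce
  I1: { [L → + . L], [L → + . e], [L → . + L], [L → . + e], [L → . L L], [L → . g] }  — shift
  I2: { [F' → F .] }  — accept
  I3: { [F → L . +], [L → . + L], [L → . + e], [L → . L L], [L → . g], [L → L . L] }  — shift
  I4: { [F → e . e g] }  — shift
  I5: { [L → g .] }  — reduce
  I6: { [F → e e . g] }  — shift
  I7: { [F → e e g .] }  — reduce
  I8: { [F → L + .], [L → + . L], [L → + . e], [L → . + L], [L → . + e], [L → . L L], [L → . g] }  — shift, reduce
  I9: { [L → . + L], [L → . + e], [L → . L L], [L → . g], [L → L . L], [L → L L .] }  — shift, reduce
  I10: { [L → + L .], [L → . + L], [L → . + e], [L → . L L], [L → . g], [L → L . L] }  — shift, reduce
  I11: { [L → + e .] }  — reduce

No state contains more than one complete item.

Answer: No reduce-reduce conflicts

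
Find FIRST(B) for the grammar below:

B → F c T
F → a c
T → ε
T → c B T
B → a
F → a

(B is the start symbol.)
To compute FIRST(B), examine every production with B on the left-hand side, reading each right-hand side left to right until a non-nullable symbol is reached.

FIRST sets of the other non-terminals involved (by the same procedure, iterated to a fixed point):
  FIRST(F) = { 'a' }

From B → F c T:
  - F is a non-terminal: add FIRST(F) \ {ε} = { 'a' }
    F is not nullable, so stop
From B → a:
  - a is a terminal: add 'a' and stop

Collecting: FIRST(B) = { 'a' }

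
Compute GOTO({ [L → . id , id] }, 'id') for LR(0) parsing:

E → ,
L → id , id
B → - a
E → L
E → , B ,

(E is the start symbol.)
GOTO(I, 'id') = CLOSURE({ [A → αX.β] : [A → α.Xβ] ∈ I, X = 'id' })

Items with dot before 'id', with the dot advanced:
  [L → . id , id] → [L → id . , id]
Closure adds nothing (no advanced item has the dot before a non-terminal).

GOTO = { [L → id . , id] }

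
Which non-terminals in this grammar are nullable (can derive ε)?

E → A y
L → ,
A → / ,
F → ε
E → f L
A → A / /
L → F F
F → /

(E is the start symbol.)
{ 'F', 'L' }

ε-productions: F → ε
So F is immediately nullable.
L → F F: every symbol on the right is nullable, so L is nullable too.
No further non-terminal can be added: every production for the remaining non-terminals contains a terminal or a non-nullable non-terminal.
Nullable = { 'F', 'L' }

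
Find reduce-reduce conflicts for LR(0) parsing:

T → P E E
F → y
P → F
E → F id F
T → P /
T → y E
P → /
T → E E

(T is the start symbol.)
No reduce-reduce conflicts

Augment with T' → T and build the canonical LR(0) collection (I0 = CLOSURE({[T' → . T]}), then GOTO on every symbol after a dot until no new states appear). It has 16 states:
  I0: { [E → . F id F], [F → . y], [P → . /], [P → . F], [T → . E E], [T → . P /], [T → . P E E], [T → . y E], [T' → . T] }  — shift
  I1: { [P → / .] }  — reduce
  I2: { [E → . F id F], [F → . y], [T → E . E] }  — shift
  I3: { [E → F . id F], [P → F .] }  — shift, reduce
  I4: { [E → . F id F], [F → . y], [T → P . /], [T → P . E E] }  — shift
  I5: { [T' → T .] }  — accept
  I6: { [E → . F id F], [F → . y], [F → y .], [T → y . E] }  — shift, reduce
  I7: { [T → y E .] }  — reduce
  I8: { [E → F . id F] }  — shift
  I9: { [F → y .] }  — reduce
  I10: { [E → F id . F], [F → . y] }  — shift
  I11: { [E → F id F .] }  — reduce
  I12: { [T → P / .] }  — reduce
  I13: { [E → . F id F], [F → . y], [T → P E . E] }  — shift
  I14: { [T → P E E .] }  — reduce
  I15: { [T → E E .] }  — reduce

No state contains more than one complete item.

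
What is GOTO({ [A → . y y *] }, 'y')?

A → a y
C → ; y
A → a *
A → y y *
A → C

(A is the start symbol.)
{ [A → y . y *] }

GOTO(I, 'y') = CLOSURE({ [A → αX.β] : [A → α.Xβ] ∈ I, X = 'y' })

Items with dot before 'y', with the dot advanced:
  [A → . y y *] → [A → y . y *]
Closure adds nothing (no advanced item has the dot before a non-terminal).

GOTO = { [A → y . y *] }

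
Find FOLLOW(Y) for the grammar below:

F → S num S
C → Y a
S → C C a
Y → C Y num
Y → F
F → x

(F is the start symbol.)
In C → Y a: Y is followed by a, add FIRST(a) \ {ε} = { 'a' }
In Y → C Y num: Y is followed by num, add FIRST(num) \ {ε} = { 'num' }

Taking the union: FOLLOW(Y) = { 'a', 'num' }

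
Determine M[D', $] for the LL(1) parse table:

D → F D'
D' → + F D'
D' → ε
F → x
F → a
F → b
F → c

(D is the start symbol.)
To find M[D', $], we find productions for D' where $ is in the predict set (PREDICT(N → α) = (FIRST(α) \ {ε}) ∪ (FOLLOW(N) if α ⇒* ε)).

Relevant sets:
  FOLLOW(D') = { $ }

D' → + F D': PREDICT = { '+' }
D' → ε: PREDICT = { $ }
  $ is in predict set, so this production goes in M[D', $]

M[D', $] = D' → ε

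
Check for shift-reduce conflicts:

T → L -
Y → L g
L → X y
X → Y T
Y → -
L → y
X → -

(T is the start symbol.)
No shift-reduce conflicts

A shift-reduce conflict occurs when an LR(0) state has both:
  - a complete (reduce) item [A → α .] (dot at the end), and
  - a shift item [B → β . c γ] (dot before a terminal).

Augment with T' → T and build the canonical LR(0) collection (I0 = CLOSURE({[T' → . T]}), then GOTO on every symbol after a dot until no new states appear). It has 11 states:
  I0: { [L → . X y], [L → . y], [T → . L -], [T' → . T], [X → . -], [X → . Y T], [Y → . -], [Y → . L g] }  — shift
  I1: { [X → - .], [Y → - .] }  — 2 reduces
  I2: { [T → L . -], [Y → L . g] }  — shift
  I3: { [T' → T .] }  — accept
  I4: { [L → X . y] }  — shift
  I5: { [L → . X y], [L → . y], [T → . L -], [X → . -], [X → . Y T], [X → Y . T], [Y → . -], [Y → . L g] }  — shift
  I6: { [L → y .] }  — reduce
  I7: { [X → Y T .] }  — reduce
  I8: { [L → X y .] }  — reduce
  I9: { [T → L - .] }  — reduce
  I10: { [Y → L g .] }  — reduce

No state contains both a complete item and a shift item.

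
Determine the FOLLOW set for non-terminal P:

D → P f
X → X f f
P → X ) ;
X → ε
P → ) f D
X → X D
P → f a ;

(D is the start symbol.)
To compute FOLLOW(P), find every occurrence of P on a right-hand side N → α P β: add FIRST(β) \ {ε}, and if β is empty or nullable also add FOLLOW(N). Iterate to a fixed point.

In D → P f: P is followed by f, add FIRST(f) \ {ε} = { 'f' }

Taking the union: FOLLOW(P) = { 'f' }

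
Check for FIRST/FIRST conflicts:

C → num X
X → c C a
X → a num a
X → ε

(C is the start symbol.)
A FIRST/FIRST conflict occurs when two productions N → α and N → β for the same non-terminal have FIRST(α) ∩ FIRST(β) ≠ ∅ (with ε ∈ FIRST of a nullable right-hand side, so two nullable alternatives also conflict).

Productions for X:
  X → c C a: FIRST = { 'c' }
  X → a num a: FIRST = { 'a' }
  X → ε: FIRST = { ε }
C has only one production, so no FIRST/FIRST conflict is possible there.

All alternatives of each non-terminal have pairwise disjoint FIRST sets.

Answer: No FIRST/FIRST conflicts.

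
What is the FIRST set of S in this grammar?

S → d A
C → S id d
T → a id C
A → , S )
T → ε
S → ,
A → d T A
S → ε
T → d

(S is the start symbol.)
{ ',', 'd', ε }

To compute FIRST(S), examine every production with S on the left-hand side, reading each right-hand side left to right until a non-nullable symbol is reached.

From S → d A:
  - d is a terminal: add 'd' and stop
From S → ,:
  - ',' is a terminal: add ',' and stop
From S → ε:
  - ε-production, so ε ∈ FIRST(S)

Collecting: FIRST(S) = { ',', 'd', ε }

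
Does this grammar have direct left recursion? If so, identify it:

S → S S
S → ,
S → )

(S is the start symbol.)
S → S S: LEFT RECURSIVE (starts with S)
S → ,: starts with ','
S → ): starts with ')'

The grammar has direct left recursion on: S.

Answer: Yes, S is left-recursive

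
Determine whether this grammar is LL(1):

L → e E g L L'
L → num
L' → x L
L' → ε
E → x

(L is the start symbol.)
A grammar is LL(1) if for each non-terminal N with multiple productions, the predict sets of those productions are pairwise disjoint, where PREDICT(N → α) = (FIRST(α) \ {ε}) ∪ (FOLLOW(N) if α ⇒* ε).

Relevant sets:
  FOLLOW(L') = { $, 'x' }

For L:
  PREDICT(L → e E g L L') = { 'e' }
  PREDICT(L → num) = { 'num' }
For L':
  PREDICT(L' → x L) = { 'x' }
  PREDICT(L' → ε) = { $, 'x' }
E has a single production, so nothing to check there.

Conflict found: Predict set conflict for L': { 'x' }
The grammar is NOT LL(1).

Answer: No. Predict set conflict for L': { 'x' }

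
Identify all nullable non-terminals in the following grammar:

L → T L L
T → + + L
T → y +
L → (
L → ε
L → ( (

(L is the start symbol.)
ε-productions: L → ε
So L is immediately nullable.
No further non-terminal can be added: every production for the remaining non-terminals contains a terminal or a non-nullable non-terminal.
Nullable = { 'L' }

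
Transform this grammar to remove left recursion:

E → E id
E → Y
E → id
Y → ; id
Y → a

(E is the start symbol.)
E → Y E'
E → id E'
E' → id E'
E' → ε
Y → ; id
Y → a

E is directly left-recursive. The standard transformation for
  A → A α₁ | ... | A α_m | β₁ | ... | β_n
is
  A  → β₁ A' | ... | β_n A'
  A' → α₁ A' | ... | α_m A' | ε

E → Y becomes E → Y E'
E → id becomes E → id E'
E → E id becomes E' → id E'
Add E' → ε

Productions for other non-terminals are unchanged:
  Y → ; id
  Y → a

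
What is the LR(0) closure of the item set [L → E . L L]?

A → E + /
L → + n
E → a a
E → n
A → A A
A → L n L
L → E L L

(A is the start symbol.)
To compute CLOSURE, for each item [A → α.Bβ] where B is a non-terminal, add [B → .γ] for all productions B → γ; repeat for the newly added items until nothing changes.

Start with: [L → E . L L]
  [L → E . L L] has the dot before L: add [L → . + n], [L → . E L L]
  [L → . E L L] has the dot before E: add [E → . a a], [E → . n]
No further items can be added.

CLOSURE = { [E → . a a], [E → . n], [L → . + n], [L → . E L L], [L → E . L L] }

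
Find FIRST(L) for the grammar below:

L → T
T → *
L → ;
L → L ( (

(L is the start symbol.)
{ '*', ';' }

To compute FIRST(L), examine every production with L on the left-hand side, reading each right-hand side left to right until a non-nullable symbol is reached.

FIRST sets of the other non-terminals involved (by the same procedure, iterated to a fixed point):
  FIRST(T) = { '*' }

From L → T:
  - T is a non-terminal: add FIRST(T) \ {ε} = { '*' }
    T is not nullable, so stop
From L → ;:
  - ';' is a terminal: add ';' and stop
From L → L ( (:
  - L is the symbol being defined: contributes nothing new
    L is not nullable, so stop

Collecting: FIRST(L) = { '*', ';' }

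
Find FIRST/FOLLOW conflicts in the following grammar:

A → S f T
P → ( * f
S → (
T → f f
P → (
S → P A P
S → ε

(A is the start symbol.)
No FIRST/FOLLOW conflicts.

A FIRST/FOLLOW conflict occurs when a non-terminal N has a nullable alternative N → β (β ⇒* ε) and another alternative N → α with FIRST(α) ∩ FOLLOW(N) ≠ ∅: on such a lookahead the parser cannot decide between expanding α and letting N vanish via β.

Nullable non-terminals: S.
FIRST sets used below: FIRST(P) = { '(' }

S: nullable alternative(s) S → ε; FOLLOW(S) = { 'f' }
  S → (: FIRST \ {ε} = { '(' } — disjoint from FOLLOW(S)
  S → P A P: FIRST \ {ε} = { '(' } — disjoint from FOLLOW(S)
  S → ε: FIRST \ {ε} = { } — this is the only nullable alternative, skip

A, P, T have no nullable alternative, so no FIRST/FOLLOW check is needed there.

No FIRST/FOLLOW conflicts found.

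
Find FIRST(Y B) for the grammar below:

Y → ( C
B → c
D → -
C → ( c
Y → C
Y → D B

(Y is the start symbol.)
{ '(', '-' }

FIRST sets of the non-terminals involved (from the grammar, by fixed-point iteration):
  FIRST(Y) = { '(', '-' }

To compute FIRST(Y B), process the symbols left to right:
Symbol Y is a non-terminal. Add FIRST(Y) \ {ε} = { '(', '-' }
Y is not nullable (ε ∉ FIRST(Y)), so stop here.
FIRST(Y B) = { '(', '-' }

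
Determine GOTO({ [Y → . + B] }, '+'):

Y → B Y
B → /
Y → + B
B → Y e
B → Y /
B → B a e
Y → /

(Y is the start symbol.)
{ [B → . /], [B → . B a e], [B → . Y /], [B → . Y e], [Y → + . B], [Y → . + B], [Y → . /], [Y → . B Y] }

GOTO(I, '+') = CLOSURE({ [A → αX.β] : [A → α.Xβ] ∈ I, X = '+' })

Items with dot before '+', with the dot advanced:
  [Y → . + B] → [Y → + . B]
Closure of the advanced items:
  [Y → + . B] has the dot before B: add [B → . /], [B → . Y e], [B → . Y /], [B → . B a e]
  [B → . Y e] has the dot before Y: add [Y → . B Y], [Y → . + B], [Y → . /]

GOTO = { [B → . /], [B → . B a e], [B → . Y /], [B → . Y e], [Y → + . B], [Y → . + B], [Y → . /], [Y → . B Y] }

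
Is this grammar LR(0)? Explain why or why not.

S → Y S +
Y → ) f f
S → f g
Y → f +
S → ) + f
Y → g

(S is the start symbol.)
Yes, the grammar is LR(0)

Augment with S' → S and build the canonical LR(0) collection (I0 = CLOSURE({[S' → . S]}), then GOTO on every symbol after a dot until no new states appear). It has 14 states:
  I0: { [S → . ) + f], [S → . Y S +], [S → . f g], [S' → . S], [Y → . ) f f], [Y → . f +], [Y → . g] }  — shift
  I1: { [S → ) . + f], [Y → ) . f f] }  — shift
  I2: { [S' → S .] }  — accept
  I3: { [S → . ) + f], [S → . Y S +], [S → . f g], [S → Y . S +], [Y → . ) f f], [Y → . f +], [Y → . g] }  — shift
  I4: { [S → f . g], [Y → f . +] }  — shift
  I5: { [Y → g .] }  — reduce
  I6: { [Y → f + .] }  — reduce
  I7: { [S → f g .] }  — reduce
  I8: { [S → Y S . +] }  — shift
  I9: { [S → Y S + .] }  — reduce
  I10: { [S → ) + . f] }  — shift
  I11: { [Y → ) f . f] }  — shift
  I12: { [Y → ) f f .] }  — reduce
  I13: { [S → ) + f .] }  — reduce

Every state is either a pure shift/goto state or contains exactly one complete item and nothing to shift — no conflicts. The grammar is LR(0).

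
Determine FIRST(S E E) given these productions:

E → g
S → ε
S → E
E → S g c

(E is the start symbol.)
FIRST sets of the non-terminals involved (from the grammar, by fixed-point iteration):
  FIRST(S) = { 'g', ε }
  FIRST(E) = { 'g' }

To compute FIRST(S E E), process the symbols left to right:
Symbol S is a non-terminal. Add FIRST(S) \ {ε} = { 'g' }
S is nullable (ε ∈ FIRST(S)), continue to the next symbol.
Symbol E is a non-terminal. Add FIRST(E) \ {ε} = { 'g' }
E is not nullable (ε ∉ FIRST(E)), so stop here.
FIRST(S E E) = { 'g' }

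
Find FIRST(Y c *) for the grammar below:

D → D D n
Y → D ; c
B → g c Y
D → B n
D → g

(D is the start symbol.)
FIRST sets of the non-terminals involved (from the grammar, by fixed-point iteration):
  FIRST(Y) = { 'g' }

To compute FIRST(Y c *), process the symbols left to right:
Symbol Y is a non-terminal. Add FIRST(Y) \ {ε} = { 'g' }
Y is not nullable (ε ∉ FIRST(Y)), so stop here.
FIRST(Y c *) = { 'g' }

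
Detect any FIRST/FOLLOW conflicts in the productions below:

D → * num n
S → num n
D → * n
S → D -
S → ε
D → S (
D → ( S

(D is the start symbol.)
A FIRST/FOLLOW conflict occurs when a non-terminal N has a nullable alternative N → β (β ⇒* ε) and another alternative N → α with FIRST(α) ∩ FOLLOW(N) ≠ ∅: on such a lookahead the parser cannot decide between expanding α and letting N vanish via β.

Nullable non-terminals: S.
FIRST sets used below: FIRST(D) = { '(', '*', 'num' }

S: nullable alternative(s) S → ε; FOLLOW(S) = { $, '(', '-' }
  S → num n: FIRST \ {ε} = { 'num' } — disjoint from FOLLOW(S)
  S → D -: FIRST \ {ε} = { '(', '*', 'num' } — overlaps FOLLOW(S) on { '(' }: CONFLICT
  S → ε: FIRST \ {ε} = { } — this is the only nullable alternative, skip

D has no nullable alternative, so no FIRST/FOLLOW check is needed there.

So the grammar has 1 FIRST/FOLLOW conflict (marked CONFLICT above).

Answer: Yes. S → D '-' with FOLLOW(S) on { '(' }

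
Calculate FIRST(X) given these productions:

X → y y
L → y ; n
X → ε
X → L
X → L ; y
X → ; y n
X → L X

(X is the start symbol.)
{ ';', 'y', ε }

To compute FIRST(X), examine every production with X on the left-hand side, reading each right-hand side left to right until a non-nullable symbol is reached.

FIRST sets of the other non-terminals involved (by the same procedure, iterated to a fixed point):
  FIRST(L) = { 'y' }

From X → y y:
  - y is a terminal: add 'y' and stop
From X → ε:
  - ε-production, so ε ∈ FIRST(X)
From X → L:
  - L is a non-terminal: add FIRST(L) \ {ε} = { 'y' }
    L is not nullable, so stop
From X → L ; y:
  - L is a non-terminal: add FIRST(L) \ {ε} = { 'y' }
    L is not nullable, so stop
From X → ; y n:
  - ';' is a terminal: add ';' and stop
From X → L X:
  - L is a non-terminal: add FIRST(L) \ {ε} = { 'y' }
    L is not nullable, so stop

Collecting: FIRST(X) = { ';', 'y', ε }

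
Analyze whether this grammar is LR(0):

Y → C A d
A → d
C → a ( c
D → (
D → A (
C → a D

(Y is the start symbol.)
Augment with Y' → Y and build the canonical LR(0) collection (I0 = CLOSURE({[Y' → . Y]}), then GOTO on every symbol after a dot until no new states appear). It has 12 states:
  I0: { [C → . a ( c], [C → . a D], [Y → . C A d], [Y' → . Y] }  — shift
  I1: { [A → . d], [Y → C . A d] }  — shift
  I2: { [Y' → Y .] }  — accept
  I3: { [A → . d], [C → a . ( c], [C → a . D], [D → . (], [D → . A (] }  — shift
  I4: { [C → a ( . c], [D → ( .] }  — shift, reduce
  I5: { [D → A . (] }  — shift
  I6: { [C → a D .] }  — reduce
  I7: { [A → d .] }  — reduce
  I8: { [D → A ( .] }  — reduce
  I9: { [C → a ( c .] }  — reduce
  I10: { [Y → C A . d] }  — shift
  I11: { [Y → C A d .] }  — reduce

Conflict in state I4:
  Shift-reduce conflict between [D → ( .] and [C → a ( . c]
So the grammar is NOT LR(0).

Answer: No. Shift-reduce conflict between [D → ( .] and [C → a ( . c]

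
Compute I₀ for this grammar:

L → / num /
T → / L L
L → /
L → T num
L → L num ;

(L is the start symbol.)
First, augment the grammar with L' → L
I₀ = CLOSURE({ [L' → . L] }):
  [L' → . L] has the dot before L: add [L → . / num /], [L → . /], [L → . T num], [L → . L num ;]
  [L → . T num] has the dot before T: add [T → . / L L]
No further items can be added.

I₀ = { [L → . / num /], [L → . /], [L → . L num ;], [L → . T num], [L' → . L], [T → . / L L] }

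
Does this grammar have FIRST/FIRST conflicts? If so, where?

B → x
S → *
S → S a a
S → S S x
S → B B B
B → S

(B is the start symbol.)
A FIRST/FIRST conflict occurs when two productions N → α and N → β for the same non-terminal have FIRST(α) ∩ FIRST(β) ≠ ∅ (with ε ∈ FIRST of a nullable right-hand side, so two nullable alternatives also conflict).

FIRST sets of the non-terminals at (or reachable through a nullable prefix from) the front of some alternative:
  FIRST(S) = { '*', 'x' }
  FIRST(B) = { '*', 'x' }

Productions for B:
  B → x: FIRST = { 'x' }
  B → S: FIRST = { '*', 'x' }
Productions for S:
  S → *: FIRST = { '*' }
  S → S a a: FIRST = { '*', 'x' }
  S → S S x: FIRST = { '*', 'x' }
  S → B B B: FIRST = { '*', 'x' }

Conflict for B: B → x and B → S
  Overlap: { 'x' }
Conflict for S: S → * and S → S a a
  Overlap: { '*' }
Conflict for S: S → * and S → S S x
  Overlap: { '*' }
Conflict for S: S → * and S → B B B
  Overlap: { '*' }
Conflict for S: S → S a a and S → S S x
  Overlap: { '*', 'x' }
Conflict for S: S → S a a and S → B B B
  Overlap: { '*', 'x' }
Conflict for S: S → S S x and S → B B B
  Overlap: { '*', 'x' }

Answer: Yes. B → x / B → S on { 'x' }; S → '*' / S → S a a on { '*' }; S → '*' / S → S S x on { '*' }; S → '*' / S → B B B on { '*' }; S → S a a / S → S S x on { '*', 'x' }; S → S a a / S → B B B on { '*', 'x' }; S → S S x / S → B B B on { '*', 'x' }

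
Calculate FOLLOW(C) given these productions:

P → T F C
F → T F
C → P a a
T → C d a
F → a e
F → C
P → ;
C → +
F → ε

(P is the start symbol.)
{ $, '+', ';', 'a', 'd' }

To compute FOLLOW(C), find every occurrence of C on a right-hand side N → α C β: add FIRST(β) \ {ε}, and if β is empty or nullable also add FOLLOW(N). Iterate to a fixed point.

In P → T F C: C is at the end, add FOLLOW(P)
In T → C d a: C is followed by d a, add FIRST(d a) \ {ε} = { 'd' }
In F → C: C is at the end, add FOLLOW(F)

The FOLLOW sets referred to above (computed the same way, to a fixed point):
  FOLLOW(P) = { $, 'a' }
  FOLLOW(F) = { '+', ';' }

Taking the union: FOLLOW(C) = { $, '+', ';', 'a', 'd' }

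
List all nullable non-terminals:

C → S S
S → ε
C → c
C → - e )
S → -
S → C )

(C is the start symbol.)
A non-terminal is nullable if it can derive ε (the empty string): either it has an ε-production, or it has a production whose right-hand side consists entirely of nullable non-terminals.

ε-productions: S → ε
So S is immediately nullable.
C → S S: every symbol on the right is nullable, so C is nullable too.
Every non-terminal is now nullable.
Nullable = { 'C', 'S' }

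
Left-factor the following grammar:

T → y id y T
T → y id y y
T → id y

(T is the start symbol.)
Left-factoring transforms A → αβ₁ | αβ₂ into A → αA' and A' → β₁ | β₂
(α is the longest common prefix among the alternatives). Repeat until
no nonterminal has two alternatives with a common prefix.

Round 1: T has alternatives sharing prefix 'y id y'. Introduce T': T → y id y T'
  Add: T' → T
  Add: T' → y

No remaining common prefixes — done.

Resulting grammar:
T → y id y T'
T' → T
T' → y
T → id y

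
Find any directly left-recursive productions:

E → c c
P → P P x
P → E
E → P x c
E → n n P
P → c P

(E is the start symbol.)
Direct left recursion occurs when N → N α for some non-terminal N (the right-hand side begins with the left-hand side itself).

E → c c: starts with c
P → P P x: LEFT RECURSIVE (starts with P)
P → E: starts with E
E → P x c: starts with P
E → n n P: starts with n
P → c P: starts with c

The grammar has direct left recursion on: P.

Answer: Yes, P is left-recursive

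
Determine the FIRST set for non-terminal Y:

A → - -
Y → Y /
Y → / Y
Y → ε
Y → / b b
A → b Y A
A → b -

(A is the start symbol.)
{ '/', ε }

To compute FIRST(Y), examine every production with Y on the left-hand side, reading each right-hand side left to right until a non-nullable symbol is reached.

From Y → Y /:
  - Y is the symbol being defined: contributes nothing new
    Y is nullable, so continue to the next symbol
  - '/' is a terminal: add '/' and stop
From Y → / Y:
  - '/' is a terminal: add '/' and stop
From Y → ε:
  - ε-production, so ε ∈ FIRST(Y)
From Y → / b b:
  - '/' is a terminal: add '/' and stop

Collecting: FIRST(Y) = { '/', ε }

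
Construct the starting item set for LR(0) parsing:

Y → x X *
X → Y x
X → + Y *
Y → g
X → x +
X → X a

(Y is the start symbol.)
First, augment the grammar with Y' → Y
I₀ = CLOSURE({ [Y' → . Y] }):
  [Y' → . Y] has the dot before Y: add [Y → . x X *], [Y → . g]
No further items can be added.

I₀ = { [Y → . g], [Y → . x X *], [Y' → . Y] }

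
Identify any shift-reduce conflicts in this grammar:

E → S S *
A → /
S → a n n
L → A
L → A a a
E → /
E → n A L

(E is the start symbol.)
A shift-reduce conflict occurs when an LR(0) state has both:
  - a complete (reduce) item [A → α .] (dot at the end), and
  - a shift item [B → β . c γ] (dot before a terminal).

Augment with E' → E and build the canonical LR(0) collection (I0 = CLOSURE({[E' → . E]}), then GOTO on every symbol after a dot until no new states appear). It has 16 states:
  I0: { [E → . /], [E → . S S *], [E → . n A L], [E' → . E], [S → . a n n] }  — shift
  I1: { [E → / .] }  — reduce
  I2: { [E' → E .] }  — accept
  I3: { [E → S . S *], [S → . a n n] }  — shift
  I4: { [S → a . n n] }  — shift
  I5: { [A → . /], [E → n . A L] }  — shift
  I6: { [A → / .] }  — reduce
  I7: { [A → . /], [E → n A . L], [L → . A a a], [L → . A] }  — shift
  I8: { [L → A . a a], [L → A .] }  — shift, reduce
  I9: { [E → n A L .] }  — reduce
  I10: { [L → A a . a] }  — shift
  I11: { [L → A a a .] }  — reduce
  I12: { [S → a n . n] }  — shift
  I13: { [S → a n n .] }  — reduce
  I14: { [E → S S . *] }  — shift
  I15: { [E → S S * .] }  — reduce

I8 contains reduce item [L → A .] and shift item [L → A . a a] — shift-reduce conflict.

Answer: Yes — I8: [L → A .] vs [L → A . a a]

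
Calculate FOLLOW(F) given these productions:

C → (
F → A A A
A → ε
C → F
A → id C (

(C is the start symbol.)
To compute FOLLOW(F), find every occurrence of F on a right-hand side N → α F β: add FIRST(β) \ {ε}, and if β is empty or nullable also add FOLLOW(N). Iterate to a fixed point.

In C → F: F is at the end, add FOLLOW(C)

The FOLLOW sets referred to above (computed the same way, to a fixed point):
  FOLLOW(C) = { $, '(' }

Taking the union: FOLLOW(F) = { $, '(' }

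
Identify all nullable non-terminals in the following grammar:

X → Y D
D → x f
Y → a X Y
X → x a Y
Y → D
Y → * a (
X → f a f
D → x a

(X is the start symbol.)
A non-terminal is nullable if it can derive ε (the empty string): either it has an ε-production, or it has a production whose right-hand side consists entirely of nullable non-terminals.

There are no ε-productions, so no non-terminal can derive ε.
No non-terminals are nullable.

Answer: None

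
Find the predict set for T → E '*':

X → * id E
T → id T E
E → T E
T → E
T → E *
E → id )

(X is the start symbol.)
PREDICT(T → E '*') = (FIRST(RHS) \ {ε}) ∪ (FOLLOW(T) if ε ∈ FIRST(RHS), i.e. RHS ⇒* ε)
FIRST(E) = { 'id' }
FIRST(E '*') = { 'id' }
ε ∉ FIRST(E '*'), so FOLLOW(T) is not added.
PREDICT(T → E '*') = { 'id' }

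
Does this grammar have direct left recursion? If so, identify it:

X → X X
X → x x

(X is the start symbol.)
Direct left recursion occurs when N → N α for some non-terminal N (the right-hand side begins with the left-hand side itself).

X → X X: LEFT RECURSIVE (starts with X)
X → x x: starts with x

The grammar has direct left recursion on: X.

Answer: Yes, X is left-recursive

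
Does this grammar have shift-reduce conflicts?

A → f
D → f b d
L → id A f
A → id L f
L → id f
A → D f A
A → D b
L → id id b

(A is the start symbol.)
A shift-reduce conflict occurs when an LR(0) state has both:
  - a complete (reduce) item [A → α .] (dot at the end), and
  - a shift item [B → β . c γ] (dot before a terminal).

Augment with A' → A and build the canonical LR(0) collection (I0 = CLOSURE({[A' → . A]}), then GOTO on every symbol after a dot until no new states appear). It has 18 states:
  I0: { [A → . D b], [A → . D f A], [A → . f], [A → . id L f], [A' → . A], [D → . f b d] }  — shift
  I1: { [A' → A .] }  — accept
  I2: { [A → D . b], [A → D . f A] }  — shift
  I3: { [A → f .], [D → f . b d] }  — shift, reduce
  I4: { [A → id . L f], [L → . id A f], [L → . id f], [L → . id id b] }  — shift
  I5: { [A → id L . f] }  — shift
  I6: { [A → . D b], [A → . D f A], [A → . f], [A → . id L f], [D → . f b d], [L → id . A f], [L → id . f], [L → id . id b] }  — shift
  I7: { [L → id A . f] }  — shift
  I8: { [A → f .], [D → f . b d], [L → id f .] }  — shift, 2 reduces
  I9: { [A → id . L f], [L → . id A f], [L → . id f], [L → . id id b], [L → id id . b] }  — shift
  I10: { [L → id id b .] }  — reduce
  I11: { [D → f b . d] }  — shift
  I12: { [D → f b d .] }  — reduce
  I13: { [L → id A f .] }  — reduce
  I14: { [A → id L f .] }  — reduce
  I15: { [A → D b .] }  — reduce
  I16: { [A → . D b], [A → . D f A], [A → . f], [A → . id L f], [A → D f . A], [D → . f b d] }  — shift
  I17: { [A → D f A .] }  — reduce

I3 contains reduce item [A → f .] and shift item [D → f . b d] — shift-reduce conflict.
I8 contains reduce items [A → f .], [L → id f .] and shift item [D → f . b d] — shift-reduce conflict.

Answer: Yes — I3: [A → f .] vs [D → f . b d]; I8: [A → f .] vs [D → f . b d]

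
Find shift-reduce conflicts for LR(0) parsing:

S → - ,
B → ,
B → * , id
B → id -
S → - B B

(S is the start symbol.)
No shift-reduce conflicts

Augment with S' → S and build the canonical LR(0) collection (I0 = CLOSURE({[S' → . S]}), then GOTO on every symbol after a dot until no new states appear). It has 12 states:
  I0: { [S → . - ,], [S → . - B B], [S' → . S] }  — shift
  I1: { [B → . * , id], [B → . ,], [B → . id -], [S → - . ,], [S → - . B B] }  — shift
  I2: { [S' → S .] }  — accept
  I3: { [B → * . , id] }  — shift
  I4: { [B → , .], [S → - , .] }  — 2 reduces
  I5: { [B → . * , id], [B → . ,], [B → . id -], [S → - B . B] }  — shift
  I6: { [B → id . -] }  — shift
  I7: { [B → id - .] }  — reduce
  I8: { [B → , .] }  — reduce
  I9: { [S → - B B .] }  — reduce
  I10: { [B → * , . id] }  — shift
  I11: { [B → * , id .] }  — reduce

No state contains both a complete item and a shift item.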